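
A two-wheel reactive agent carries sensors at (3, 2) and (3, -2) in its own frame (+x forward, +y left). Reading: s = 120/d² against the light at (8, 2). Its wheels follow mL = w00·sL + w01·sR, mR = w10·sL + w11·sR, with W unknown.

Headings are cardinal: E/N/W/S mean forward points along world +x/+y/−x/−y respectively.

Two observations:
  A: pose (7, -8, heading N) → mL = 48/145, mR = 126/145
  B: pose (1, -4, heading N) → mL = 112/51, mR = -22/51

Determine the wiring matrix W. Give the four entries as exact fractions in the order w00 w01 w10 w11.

obs A: pose=(7,-8,N) → sL=60/29, sR=12/5, mL=48/145, mR=126/145
obs B: pose=(1,-4,N) → sL=4/3, sR=60/17, mL=112/51, mR=-22/51
sensor matrix S = [[60/29, 12/5], [4/3, 60/17]]; det S = 10112/2465
solve [mL_A; mL_B] = S·[w00; w01] and [mR_A; mR_B] = S·[w10; w11]:
  w00 = -1, w01 = 1, w10 = 1, w11 = -1/2

-1 1 1 -1/2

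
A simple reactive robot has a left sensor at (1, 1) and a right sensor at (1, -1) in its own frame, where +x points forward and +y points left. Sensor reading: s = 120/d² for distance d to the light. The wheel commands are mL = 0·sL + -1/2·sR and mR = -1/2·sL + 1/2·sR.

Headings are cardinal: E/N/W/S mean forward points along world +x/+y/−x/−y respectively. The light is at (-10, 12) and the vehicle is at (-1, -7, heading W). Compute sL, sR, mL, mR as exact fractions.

left sensor world pos  = (-2, -8); dL² = 464
right sensor world pos = (-2, -6); dR² = 388
sL = 120/464 = 15/58
sR = 120/388 = 30/97
mL = 0·sL + -1/2·sR = -15/97
mR = -1/2·sL + 1/2·sR = 285/11252

15/58 30/97 -15/97 285/11252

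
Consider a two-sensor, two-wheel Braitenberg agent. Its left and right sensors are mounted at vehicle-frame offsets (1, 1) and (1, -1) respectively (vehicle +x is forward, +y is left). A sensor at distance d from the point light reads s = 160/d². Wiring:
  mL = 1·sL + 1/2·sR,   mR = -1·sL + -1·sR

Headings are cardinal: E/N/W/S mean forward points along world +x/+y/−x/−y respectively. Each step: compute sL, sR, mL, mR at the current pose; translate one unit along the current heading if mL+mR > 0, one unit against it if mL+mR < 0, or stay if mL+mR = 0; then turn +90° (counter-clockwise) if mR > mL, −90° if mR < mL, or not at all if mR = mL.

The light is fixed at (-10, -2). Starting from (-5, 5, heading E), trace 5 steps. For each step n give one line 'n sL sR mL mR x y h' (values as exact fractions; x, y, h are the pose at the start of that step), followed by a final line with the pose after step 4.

n=0: pose=(-5,5,E); sL=8/5, sR=20/9; mL=122/45, mR=-172/45; mL+mR=-10/9 → advance -1; mR−mL=-98/15 → turn -1·90°
n=1: pose=(-6,5,S); sL=160/61, sR=32/9; mL=2416/549, mR=-3392/549; mL+mR=-16/9 → advance -1; mR−mL=-1936/183 → turn -1·90°
n=2: pose=(-6,6,W); sL=80/29, sR=16/9; mL=952/261, mR=-1184/261; mL+mR=-8/9 → advance -1; mR−mL=-712/87 → turn -1·90°
n=3: pose=(-5,6,N); sL=160/97, sR=160/117; mL=26480/11349, mR=-34240/11349; mL+mR=-80/117 → advance -1; mR−mL=-20240/3783 → turn -1·90°
n=4: pose=(-5,5,E); sL=8/5, sR=20/9; mL=122/45, mR=-172/45; mL+mR=-10/9 → advance -1; mR−mL=-98/15 → turn -1·90°

0 8/5 20/9 122/45 -172/45 -5 5 E
1 160/61 32/9 2416/549 -3392/549 -6 5 S
2 80/29 16/9 952/261 -1184/261 -6 6 W
3 160/97 160/117 26480/11349 -34240/11349 -5 6 N
4 8/5 20/9 122/45 -172/45 -5 5 E
final -6 5 S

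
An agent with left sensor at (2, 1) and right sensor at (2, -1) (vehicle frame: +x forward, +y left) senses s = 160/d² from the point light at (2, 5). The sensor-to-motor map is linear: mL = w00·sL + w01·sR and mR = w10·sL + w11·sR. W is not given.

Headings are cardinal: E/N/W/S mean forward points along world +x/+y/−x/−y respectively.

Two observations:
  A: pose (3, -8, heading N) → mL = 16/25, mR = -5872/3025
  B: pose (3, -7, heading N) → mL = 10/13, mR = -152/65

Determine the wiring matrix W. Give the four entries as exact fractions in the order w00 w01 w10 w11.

obs A: pose=(3,-8,N) → sL=160/121, sR=32/25, mL=16/25, mR=-5872/3025
obs B: pose=(3,-7,N) → sL=8/5, sR=20/13, mL=10/13, mR=-152/65
sensor matrix S = [[160/121, 32/25], [8/5, 20/13]]; det S = -2688/196625
solve [mL_A; mL_B] = S·[w00; w01] and [mR_A; mR_B] = S·[w10; w11]:
  w00 = 0, w01 = 1/2, w10 = -1/2, w11 = -1

0 1/2 -1/2 -1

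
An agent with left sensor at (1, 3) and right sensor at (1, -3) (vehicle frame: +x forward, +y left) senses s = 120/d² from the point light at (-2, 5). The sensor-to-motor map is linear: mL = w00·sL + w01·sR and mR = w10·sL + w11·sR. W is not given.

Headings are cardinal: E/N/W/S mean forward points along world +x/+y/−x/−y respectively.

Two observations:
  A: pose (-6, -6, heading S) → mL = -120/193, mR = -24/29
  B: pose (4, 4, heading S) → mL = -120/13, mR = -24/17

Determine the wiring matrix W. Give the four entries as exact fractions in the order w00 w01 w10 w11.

obs A: pose=(-6,-6,S) → sL=24/29, sR=120/193, mL=-120/193, mR=-24/29
obs B: pose=(4,4,S) → sL=24/17, sR=120/13, mL=-120/13, mR=-24/17
sensor matrix S = [[24/29, 120/193], [24/17, 120/13]]; det S = 8363520/1236937
solve [mL_A; mL_B] = S·[w00; w01] and [mR_A; mR_B] = S·[w10; w11]:
  w00 = 0, w01 = -1, w10 = -1, w11 = 0

0 -1 -1 0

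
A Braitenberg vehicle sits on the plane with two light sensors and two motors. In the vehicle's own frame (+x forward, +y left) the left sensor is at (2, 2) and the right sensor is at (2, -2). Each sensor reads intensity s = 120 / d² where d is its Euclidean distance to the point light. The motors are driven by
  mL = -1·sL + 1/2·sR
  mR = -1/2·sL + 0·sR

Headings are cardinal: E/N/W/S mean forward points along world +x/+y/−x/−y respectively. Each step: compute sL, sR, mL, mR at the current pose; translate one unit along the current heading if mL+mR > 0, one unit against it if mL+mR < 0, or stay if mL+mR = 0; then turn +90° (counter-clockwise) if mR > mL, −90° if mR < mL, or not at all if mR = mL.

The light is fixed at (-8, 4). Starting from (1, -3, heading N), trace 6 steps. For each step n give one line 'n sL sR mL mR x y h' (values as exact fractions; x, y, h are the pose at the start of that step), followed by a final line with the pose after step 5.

n=0: pose=(1,-3,N); sL=60/37, sR=60/73; mL=-3270/2701, mR=-30/37; mL+mR=-5460/2701 → advance -1; mR−mL=1080/2701 → turn +1·90°
n=1: pose=(1,-4,W); sL=120/149, sR=24/17; mL=-252/2533, mR=-60/149; mL+mR=-1272/2533 → advance -1; mR−mL=-768/2533 → turn -1·90°
n=2: pose=(2,-4,N); sL=6/5, sR=2/3; mL=-13/15, mR=-3/5; mL+mR=-22/15 → advance -1; mR−mL=4/15 → turn +1·90°
n=3: pose=(2,-5,W); sL=24/37, sR=120/113; mL=-492/4181, mR=-12/37; mL+mR=-1848/4181 → advance -1; mR−mL=-864/4181 → turn -1·90°
n=4: pose=(3,-5,N); sL=12/13, sR=60/109; mL=-918/1417, mR=-6/13; mL+mR=-1572/1417 → advance -1; mR−mL=264/1417 → turn +1·90°
n=5: pose=(3,-6,W); sL=8/15, sR=24/29; mL=-52/435, mR=-4/15; mL+mR=-56/145 → advance -1; mR−mL=-64/435 → turn -1·90°

0 60/37 60/73 -3270/2701 -30/37 1 -3 N
1 120/149 24/17 -252/2533 -60/149 1 -4 W
2 6/5 2/3 -13/15 -3/5 2 -4 N
3 24/37 120/113 -492/4181 -12/37 2 -5 W
4 12/13 60/109 -918/1417 -6/13 3 -5 N
5 8/15 24/29 -52/435 -4/15 3 -6 W
final 4 -6 N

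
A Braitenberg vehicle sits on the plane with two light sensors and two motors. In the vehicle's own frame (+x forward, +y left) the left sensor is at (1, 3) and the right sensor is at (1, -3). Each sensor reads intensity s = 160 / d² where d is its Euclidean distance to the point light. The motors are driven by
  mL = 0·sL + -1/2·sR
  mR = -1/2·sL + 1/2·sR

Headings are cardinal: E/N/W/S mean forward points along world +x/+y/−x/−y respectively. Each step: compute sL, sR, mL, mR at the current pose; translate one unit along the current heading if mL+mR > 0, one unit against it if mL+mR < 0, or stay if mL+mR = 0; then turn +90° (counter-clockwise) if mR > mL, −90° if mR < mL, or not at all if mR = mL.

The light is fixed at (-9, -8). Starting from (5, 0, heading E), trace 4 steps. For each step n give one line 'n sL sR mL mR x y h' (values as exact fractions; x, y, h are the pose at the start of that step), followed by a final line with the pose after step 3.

0 80/173 16/25 -8/25 384/4325 5 0 E
1 160/181 160/337 -80/337 -12480/60997 4 0 N
2 1 40/61 -20/61 -21/122 4 -1 W
3 32/65 160/157 -80/157 2688/10205 5 -1 S
final 5 0 E

n=0: pose=(5,0,E); sL=80/173, sR=16/25; mL=-8/25, mR=384/4325; mL+mR=-40/173 → advance -1; mR−mL=1768/4325 → turn +1·90°
n=1: pose=(4,0,N); sL=160/181, sR=160/337; mL=-80/337, mR=-12480/60997; mL+mR=-80/181 → advance -1; mR−mL=2000/60997 → turn +1·90°
n=2: pose=(4,-1,W); sL=1, sR=40/61; mL=-20/61, mR=-21/122; mL+mR=-1/2 → advance -1; mR−mL=19/122 → turn +1·90°
n=3: pose=(5,-1,S); sL=32/65, sR=160/157; mL=-80/157, mR=2688/10205; mL+mR=-16/65 → advance -1; mR−mL=7888/10205 → turn +1·90°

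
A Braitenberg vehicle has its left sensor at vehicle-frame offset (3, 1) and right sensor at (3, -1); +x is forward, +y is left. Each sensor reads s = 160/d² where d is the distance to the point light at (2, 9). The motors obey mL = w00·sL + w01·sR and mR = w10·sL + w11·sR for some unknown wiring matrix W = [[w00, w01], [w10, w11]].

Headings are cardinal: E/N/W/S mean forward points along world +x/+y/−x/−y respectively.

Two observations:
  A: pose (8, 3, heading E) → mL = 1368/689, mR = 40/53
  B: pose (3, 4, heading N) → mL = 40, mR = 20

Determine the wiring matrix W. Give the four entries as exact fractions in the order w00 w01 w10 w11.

obs A: pose=(8,3,E) → sL=80/53, sR=16/13, mL=1368/689, mR=40/53
obs B: pose=(3,4,N) → sL=40, sR=20, mL=40, mR=20
sensor matrix S = [[80/53, 16/13], [40, 20]]; det S = -13120/689
solve [mL_A; mL_B] = S·[w00; w01] and [mR_A; mR_B] = S·[w10; w11]:
  w00 = 1/2, w01 = 1, w10 = 1/2, w11 = 0

1/2 1 1/2 0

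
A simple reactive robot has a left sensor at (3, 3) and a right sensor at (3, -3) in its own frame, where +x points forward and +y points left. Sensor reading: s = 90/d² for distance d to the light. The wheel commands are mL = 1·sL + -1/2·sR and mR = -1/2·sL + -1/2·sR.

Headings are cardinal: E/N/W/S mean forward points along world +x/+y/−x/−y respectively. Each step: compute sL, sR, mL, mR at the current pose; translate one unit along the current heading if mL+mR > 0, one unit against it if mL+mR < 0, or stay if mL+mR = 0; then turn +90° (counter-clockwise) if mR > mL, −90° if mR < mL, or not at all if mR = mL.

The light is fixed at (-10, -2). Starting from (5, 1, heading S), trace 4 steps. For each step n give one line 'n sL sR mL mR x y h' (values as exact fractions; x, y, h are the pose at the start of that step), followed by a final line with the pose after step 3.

n=0: pose=(5,1,S); sL=5/18, sR=5/8; mL=-5/144, mR=-65/144; mL+mR=-35/72 → advance -1; mR−mL=-5/12 → turn -1·90°
n=1: pose=(5,2,W); sL=18/29, sR=90/193; mL=2169/5597, mR=-3042/5597; mL+mR=-873/5597 → advance -1; mR−mL=-27/29 → turn -1·90°
n=2: pose=(6,2,N); sL=45/109, sR=9/41; mL=2709/8938, mR=-1413/4469; mL+mR=-117/8938 → advance -1; mR−mL=-135/218 → turn -1·90°
n=3: pose=(6,1,E); sL=90/397, sR=90/361; mL=14625/143317, mR=-34110/143317; mL+mR=-19485/143317 → advance -1; mR−mL=-135/397 → turn -1·90°

0 5/18 5/8 -5/144 -65/144 5 1 S
1 18/29 90/193 2169/5597 -3042/5597 5 2 W
2 45/109 9/41 2709/8938 -1413/4469 6 2 N
3 90/397 90/361 14625/143317 -34110/143317 6 1 E
final 5 1 S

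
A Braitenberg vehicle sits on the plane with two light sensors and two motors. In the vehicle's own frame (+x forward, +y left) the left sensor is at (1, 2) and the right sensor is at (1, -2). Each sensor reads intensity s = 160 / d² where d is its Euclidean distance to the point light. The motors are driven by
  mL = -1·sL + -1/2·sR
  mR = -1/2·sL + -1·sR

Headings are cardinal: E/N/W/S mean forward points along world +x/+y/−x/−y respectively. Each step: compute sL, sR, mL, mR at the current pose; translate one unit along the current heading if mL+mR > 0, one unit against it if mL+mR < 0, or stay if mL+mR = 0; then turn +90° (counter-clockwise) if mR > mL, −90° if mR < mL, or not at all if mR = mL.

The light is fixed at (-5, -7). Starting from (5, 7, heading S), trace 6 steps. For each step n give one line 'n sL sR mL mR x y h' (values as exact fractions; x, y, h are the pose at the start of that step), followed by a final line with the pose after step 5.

0 160/313 160/233 -62320/72929 -68720/72929 5 7 S
1 16/25 16/37 -792/925 -696/925 5 8 W
2 32/73 160/277 -14704/20221 -16112/20221 6 8 S
3 20/37 20/53 -1430/1961 -1270/1961 6 9 W
4 160/421 32/65 -17136/27365 -18672/27365 7 9 S
5 80/173 80/241 -26200/41693 -23480/41693 7 10 W
final 8 10 S

n=0: pose=(5,7,S); sL=160/313, sR=160/233; mL=-62320/72929, mR=-68720/72929; mL+mR=-131040/72929 → advance -1; mR−mL=-6400/72929 → turn -1·90°
n=1: pose=(5,8,W); sL=16/25, sR=16/37; mL=-792/925, mR=-696/925; mL+mR=-1488/925 → advance -1; mR−mL=96/925 → turn +1·90°
n=2: pose=(6,8,S); sL=32/73, sR=160/277; mL=-14704/20221, mR=-16112/20221; mL+mR=-30816/20221 → advance -1; mR−mL=-1408/20221 → turn -1·90°
n=3: pose=(6,9,W); sL=20/37, sR=20/53; mL=-1430/1961, mR=-1270/1961; mL+mR=-2700/1961 → advance -1; mR−mL=160/1961 → turn +1·90°
n=4: pose=(7,9,S); sL=160/421, sR=32/65; mL=-17136/27365, mR=-18672/27365; mL+mR=-35808/27365 → advance -1; mR−mL=-1536/27365 → turn -1·90°
n=5: pose=(7,10,W); sL=80/173, sR=80/241; mL=-26200/41693, mR=-23480/41693; mL+mR=-49680/41693 → advance -1; mR−mL=2720/41693 → turn +1·90°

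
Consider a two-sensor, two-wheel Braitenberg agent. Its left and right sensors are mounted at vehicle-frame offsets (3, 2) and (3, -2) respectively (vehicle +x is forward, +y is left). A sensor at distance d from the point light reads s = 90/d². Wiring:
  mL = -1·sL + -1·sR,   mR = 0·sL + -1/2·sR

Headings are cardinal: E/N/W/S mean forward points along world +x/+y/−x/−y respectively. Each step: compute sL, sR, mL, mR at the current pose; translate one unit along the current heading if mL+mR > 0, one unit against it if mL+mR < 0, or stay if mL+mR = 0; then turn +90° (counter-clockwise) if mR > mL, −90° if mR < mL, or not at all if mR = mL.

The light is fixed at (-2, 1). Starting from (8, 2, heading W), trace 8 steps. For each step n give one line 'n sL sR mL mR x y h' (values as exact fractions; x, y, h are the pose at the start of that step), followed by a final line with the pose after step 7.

n=0: pose=(8,2,W); sL=9/5, sR=45/29; mL=-486/145, mR=-45/58; mL+mR=-1197/290 → advance -1; mR−mL=747/290 → turn +1·90°
n=1: pose=(9,2,S); sL=90/173, sR=18/17; mL=-4644/2941, mR=-9/17; mL+mR=-6201/2941 → advance -1; mR−mL=3087/2941 → turn +1·90°
n=2: pose=(9,3,E); sL=45/106, sR=45/98; mL=-2295/2597, mR=-45/196; mL+mR=-11565/10388 → advance -1; mR−mL=6795/10388 → turn +1·90°
n=3: pose=(8,3,N); sL=90/89, sR=90/169; mL=-23220/15041, mR=-45/169; mL+mR=-27225/15041 → advance -1; mR−mL=19215/15041 → turn +1·90°
n=4: pose=(8,2,W); sL=9/5, sR=45/29; mL=-486/145, mR=-45/58; mL+mR=-1197/290 → advance -1; mR−mL=747/290 → turn +1·90°
n=5: pose=(9,2,S); sL=90/173, sR=18/17; mL=-4644/2941, mR=-9/17; mL+mR=-6201/2941 → advance -1; mR−mL=3087/2941 → turn +1·90°
n=6: pose=(9,3,E); sL=45/106, sR=45/98; mL=-2295/2597, mR=-45/196; mL+mR=-11565/10388 → advance -1; mR−mL=6795/10388 → turn +1·90°
n=7: pose=(8,3,N); sL=90/89, sR=90/169; mL=-23220/15041, mR=-45/169; mL+mR=-27225/15041 → advance -1; mR−mL=19215/15041 → turn +1·90°

0 9/5 45/29 -486/145 -45/58 8 2 W
1 90/173 18/17 -4644/2941 -9/17 9 2 S
2 45/106 45/98 -2295/2597 -45/196 9 3 E
3 90/89 90/169 -23220/15041 -45/169 8 3 N
4 9/5 45/29 -486/145 -45/58 8 2 W
5 90/173 18/17 -4644/2941 -9/17 9 2 S
6 45/106 45/98 -2295/2597 -45/196 9 3 E
7 90/89 90/169 -23220/15041 -45/169 8 3 N
final 8 2 W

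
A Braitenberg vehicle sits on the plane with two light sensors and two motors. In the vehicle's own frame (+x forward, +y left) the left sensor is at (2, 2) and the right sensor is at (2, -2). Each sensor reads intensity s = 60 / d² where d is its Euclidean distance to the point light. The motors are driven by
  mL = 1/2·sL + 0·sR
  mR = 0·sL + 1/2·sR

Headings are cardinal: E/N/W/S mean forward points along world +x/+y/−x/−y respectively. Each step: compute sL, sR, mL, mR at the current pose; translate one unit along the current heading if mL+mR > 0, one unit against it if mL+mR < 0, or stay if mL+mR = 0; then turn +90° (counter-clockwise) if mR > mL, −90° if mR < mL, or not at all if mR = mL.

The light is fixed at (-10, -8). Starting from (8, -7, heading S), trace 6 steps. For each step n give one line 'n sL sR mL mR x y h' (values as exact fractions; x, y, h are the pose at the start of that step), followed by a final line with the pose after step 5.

n=0: pose=(8,-7,S); sL=60/401, sR=60/257; mL=30/401, mR=30/257; mL+mR=19740/103057 → advance +1; mR−mL=4320/103057 → turn +1·90°
n=1: pose=(8,-8,E); sL=15/101, sR=15/101; mL=15/202, mR=15/202; mL+mR=15/101 → advance +1; mR−mL=0 → turn +0·90°
n=2: pose=(9,-8,E); sL=12/89, sR=12/89; mL=6/89, mR=6/89; mL+mR=12/89 → advance +1; mR−mL=0 → turn +0·90°
n=3: pose=(10,-8,E); sL=15/122, sR=15/122; mL=15/244, mR=15/244; mL+mR=15/122 → advance +1; mR−mL=0 → turn +0·90°
n=4: pose=(11,-8,E); sL=60/533, sR=60/533; mL=30/533, mR=30/533; mL+mR=60/533 → advance +1; mR−mL=0 → turn +0·90°
n=5: pose=(12,-8,E); sL=3/29, sR=3/29; mL=3/58, mR=3/58; mL+mR=3/29 → advance +1; mR−mL=0 → turn +0·90°

0 60/401 60/257 30/401 30/257 8 -7 S
1 15/101 15/101 15/202 15/202 8 -8 E
2 12/89 12/89 6/89 6/89 9 -8 E
3 15/122 15/122 15/244 15/244 10 -8 E
4 60/533 60/533 30/533 30/533 11 -8 E
5 3/29 3/29 3/58 3/58 12 -8 E
final 13 -8 E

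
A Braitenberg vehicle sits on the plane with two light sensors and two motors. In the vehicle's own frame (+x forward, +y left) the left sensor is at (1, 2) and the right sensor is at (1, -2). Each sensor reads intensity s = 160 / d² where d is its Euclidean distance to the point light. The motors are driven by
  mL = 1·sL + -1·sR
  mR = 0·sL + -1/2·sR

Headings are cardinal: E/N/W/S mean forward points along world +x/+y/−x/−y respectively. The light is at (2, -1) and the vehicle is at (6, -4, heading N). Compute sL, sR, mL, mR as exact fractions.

left sensor world pos  = (4, -3); dL² = 8
right sensor world pos = (8, -3); dR² = 40
sL = 160/8 = 20
sR = 160/40 = 4
mL = 1·sL + -1·sR = 16
mR = 0·sL + -1/2·sR = -2

20 4 16 -2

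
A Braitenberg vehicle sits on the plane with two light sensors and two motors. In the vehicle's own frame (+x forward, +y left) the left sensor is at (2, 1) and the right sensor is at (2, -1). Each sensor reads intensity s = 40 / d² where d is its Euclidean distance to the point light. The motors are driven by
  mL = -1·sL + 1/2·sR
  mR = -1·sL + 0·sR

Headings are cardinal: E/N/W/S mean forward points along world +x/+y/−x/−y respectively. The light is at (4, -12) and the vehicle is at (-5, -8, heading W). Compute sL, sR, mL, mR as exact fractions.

4/13 20/73 -162/949 -4/13

left sensor world pos  = (-7, -9); dL² = 130
right sensor world pos = (-7, -7); dR² = 146
sL = 40/130 = 4/13
sR = 40/146 = 20/73
mL = -1·sL + 1/2·sR = -162/949
mR = -1·sL + 0·sR = -4/13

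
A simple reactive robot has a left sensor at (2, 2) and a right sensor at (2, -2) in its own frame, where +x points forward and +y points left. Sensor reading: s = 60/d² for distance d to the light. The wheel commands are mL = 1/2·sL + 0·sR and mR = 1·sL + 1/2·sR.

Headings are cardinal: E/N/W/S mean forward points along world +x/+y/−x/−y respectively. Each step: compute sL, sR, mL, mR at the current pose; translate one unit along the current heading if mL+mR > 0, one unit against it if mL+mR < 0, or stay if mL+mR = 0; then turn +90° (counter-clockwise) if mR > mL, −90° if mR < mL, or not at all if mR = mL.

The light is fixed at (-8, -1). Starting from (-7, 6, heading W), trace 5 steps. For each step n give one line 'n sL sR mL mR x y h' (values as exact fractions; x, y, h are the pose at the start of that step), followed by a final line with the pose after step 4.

0 30/13 30/41 15/13 1425/533 -7 6 W
1 60/29 60/29 30/29 90/29 -8 6 S
2 15/17 3 15/34 81/34 -8 5 E
3 12/13 60/73 6/13 1266/949 -7 5 N
4 30/13 30/41 15/13 1425/533 -7 6 W
final -8 6 S

n=0: pose=(-7,6,W); sL=30/13, sR=30/41; mL=15/13, mR=1425/533; mL+mR=2040/533 → advance +1; mR−mL=810/533 → turn +1·90°
n=1: pose=(-8,6,S); sL=60/29, sR=60/29; mL=30/29, mR=90/29; mL+mR=120/29 → advance +1; mR−mL=60/29 → turn +1·90°
n=2: pose=(-8,5,E); sL=15/17, sR=3; mL=15/34, mR=81/34; mL+mR=48/17 → advance +1; mR−mL=33/17 → turn +1·90°
n=3: pose=(-7,5,N); sL=12/13, sR=60/73; mL=6/13, mR=1266/949; mL+mR=1704/949 → advance +1; mR−mL=828/949 → turn +1·90°
n=4: pose=(-7,6,W); sL=30/13, sR=30/41; mL=15/13, mR=1425/533; mL+mR=2040/533 → advance +1; mR−mL=810/533 → turn +1·90°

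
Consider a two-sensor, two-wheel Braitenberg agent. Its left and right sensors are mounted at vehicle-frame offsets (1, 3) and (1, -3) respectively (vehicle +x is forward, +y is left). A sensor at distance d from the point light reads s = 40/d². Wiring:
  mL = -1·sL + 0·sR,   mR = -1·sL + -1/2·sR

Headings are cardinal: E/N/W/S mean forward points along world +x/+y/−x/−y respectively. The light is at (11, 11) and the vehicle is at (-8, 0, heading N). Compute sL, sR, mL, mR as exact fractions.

5/73 10/89 -5/73 -810/6497

left sensor world pos  = (-11, 1); dL² = 584
right sensor world pos = (-5, 1); dR² = 356
sL = 40/584 = 5/73
sR = 40/356 = 10/89
mL = -1·sL + 0·sR = -5/73
mR = -1·sL + -1/2·sR = -810/6497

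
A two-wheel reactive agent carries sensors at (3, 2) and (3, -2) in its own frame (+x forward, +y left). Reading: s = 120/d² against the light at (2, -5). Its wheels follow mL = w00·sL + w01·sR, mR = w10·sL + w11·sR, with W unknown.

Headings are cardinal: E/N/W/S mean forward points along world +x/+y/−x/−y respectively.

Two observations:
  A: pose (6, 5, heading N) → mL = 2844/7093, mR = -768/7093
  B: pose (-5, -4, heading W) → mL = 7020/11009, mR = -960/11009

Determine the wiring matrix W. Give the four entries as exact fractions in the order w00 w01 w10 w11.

obs A: pose=(6,5,N) → sL=120/173, sR=24/41, mL=2844/7093, mR=-768/7093
obs B: pose=(-5,-4,W) → sL=120/101, sR=120/109, mL=7020/11009, mR=-960/11009
sensor matrix S = [[120/173, 24/41], [120/101, 120/109]]; det S = 5322240/78086837
solve [mL_A; mL_B] = S·[w00; w01] and [mR_A; mR_B] = S·[w10; w11]:
  w00 = 1, w01 = -1/2, w10 = -1, w11 = 1

1 -1/2 -1 1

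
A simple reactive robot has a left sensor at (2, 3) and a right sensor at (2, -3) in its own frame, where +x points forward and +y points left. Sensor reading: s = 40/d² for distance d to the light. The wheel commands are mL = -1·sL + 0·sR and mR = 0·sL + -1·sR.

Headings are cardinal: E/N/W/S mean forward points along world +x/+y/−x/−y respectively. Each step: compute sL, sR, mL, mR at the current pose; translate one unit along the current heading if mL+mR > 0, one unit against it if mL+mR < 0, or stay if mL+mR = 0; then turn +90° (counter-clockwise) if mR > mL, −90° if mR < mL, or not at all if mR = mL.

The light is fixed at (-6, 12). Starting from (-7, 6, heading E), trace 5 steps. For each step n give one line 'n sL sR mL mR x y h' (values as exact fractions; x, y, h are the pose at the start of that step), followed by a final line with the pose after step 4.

n=0: pose=(-7,6,E); sL=4, sR=20/41; mL=-4, mR=-20/41; mL+mR=-184/41 → advance -1; mR−mL=144/41 → turn +1·90°
n=1: pose=(-8,6,N); sL=40/41, sR=40/17; mL=-40/41, mR=-40/17; mL+mR=-2320/697 → advance -1; mR−mL=-960/697 → turn -1·90°
n=2: pose=(-8,5,E); sL=5/2, sR=2/5; mL=-5/2, mR=-2/5; mL+mR=-29/10 → advance -1; mR−mL=21/10 → turn +1·90°
n=3: pose=(-9,5,N); sL=40/61, sR=8/5; mL=-40/61, mR=-8/5; mL+mR=-688/305 → advance -1; mR−mL=-288/305 → turn -1·90°
n=4: pose=(-9,4,E); sL=20/13, sR=20/61; mL=-20/13, mR=-20/61; mL+mR=-1480/793 → advance -1; mR−mL=960/793 → turn +1·90°

0 4 20/41 -4 -20/41 -7 6 E
1 40/41 40/17 -40/41 -40/17 -8 6 N
2 5/2 2/5 -5/2 -2/5 -8 5 E
3 40/61 8/5 -40/61 -8/5 -9 5 N
4 20/13 20/61 -20/13 -20/61 -9 4 E
final -10 4 N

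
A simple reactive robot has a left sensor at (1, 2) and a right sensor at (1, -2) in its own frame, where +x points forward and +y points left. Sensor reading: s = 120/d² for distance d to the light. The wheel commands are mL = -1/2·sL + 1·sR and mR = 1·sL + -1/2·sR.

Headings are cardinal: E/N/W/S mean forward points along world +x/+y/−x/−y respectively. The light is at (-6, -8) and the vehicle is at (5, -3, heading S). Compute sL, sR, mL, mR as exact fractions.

left sensor world pos  = (7, -4); dL² = 185
right sensor world pos = (3, -4); dR² = 97
sL = 120/185 = 24/37
sR = 120/97 = 120/97
mL = -1/2·sL + 1·sR = 3276/3589
mR = 1·sL + -1/2·sR = 108/3589

24/37 120/97 3276/3589 108/3589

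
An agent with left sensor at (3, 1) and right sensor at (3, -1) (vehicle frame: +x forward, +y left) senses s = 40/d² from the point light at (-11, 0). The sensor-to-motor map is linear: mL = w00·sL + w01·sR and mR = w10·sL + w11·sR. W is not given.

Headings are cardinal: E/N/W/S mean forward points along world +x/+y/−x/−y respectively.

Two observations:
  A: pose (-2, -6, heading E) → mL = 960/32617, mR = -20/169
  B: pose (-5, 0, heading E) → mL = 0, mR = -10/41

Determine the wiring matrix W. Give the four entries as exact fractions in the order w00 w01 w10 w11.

obs A: pose=(-2,-6,E) → sL=40/169, sR=40/193, mL=960/32617, mR=-20/169
obs B: pose=(-5,0,E) → sL=20/41, sR=20/41, mL=0, mR=-10/41
sensor matrix S = [[40/169, 40/193], [20/41, 20/41]]; det S = 19200/1337297
solve [mL_A; mL_B] = S·[w00; w01] and [mR_A; mR_B] = S·[w10; w11]:
  w00 = 1, w01 = -1, w10 = -1/2, w11 = 0

1 -1 -1/2 0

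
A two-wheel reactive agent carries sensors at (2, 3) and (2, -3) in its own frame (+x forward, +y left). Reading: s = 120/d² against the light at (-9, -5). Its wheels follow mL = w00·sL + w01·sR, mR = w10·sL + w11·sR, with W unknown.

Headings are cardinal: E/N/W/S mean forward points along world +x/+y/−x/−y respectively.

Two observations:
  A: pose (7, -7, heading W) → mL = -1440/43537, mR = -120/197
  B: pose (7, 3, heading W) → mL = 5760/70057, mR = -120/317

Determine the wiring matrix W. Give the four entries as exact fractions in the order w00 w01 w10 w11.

obs A: pose=(7,-7,W) → sL=120/221, sR=120/197, mL=-1440/43537, mR=-120/197
obs B: pose=(7,3,W) → sL=120/221, sR=120/317, mL=5760/70057, mR=-120/317
sensor matrix S = [[120/221, 120/197], [120/221, 120/317]]; det S = -1728000/13801229
solve [mL_A; mL_B] = S·[w00; w01] and [mR_A; mR_B] = S·[w10; w11]:
  w00 = 1/2, w01 = -1/2, w10 = 0, w11 = -1

1/2 -1/2 0 -1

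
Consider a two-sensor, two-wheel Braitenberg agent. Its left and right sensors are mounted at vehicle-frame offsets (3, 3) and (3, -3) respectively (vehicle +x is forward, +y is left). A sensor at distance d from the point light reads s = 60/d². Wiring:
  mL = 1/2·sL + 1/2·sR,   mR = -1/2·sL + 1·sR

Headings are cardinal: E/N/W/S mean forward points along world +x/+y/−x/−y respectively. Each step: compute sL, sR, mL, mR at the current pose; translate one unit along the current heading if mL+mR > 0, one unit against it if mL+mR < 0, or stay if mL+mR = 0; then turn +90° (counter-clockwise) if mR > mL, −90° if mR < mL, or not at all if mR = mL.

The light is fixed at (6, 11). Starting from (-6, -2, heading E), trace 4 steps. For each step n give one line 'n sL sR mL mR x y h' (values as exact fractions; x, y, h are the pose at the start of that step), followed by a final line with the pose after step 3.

n=0: pose=(-6,-2,E); sL=60/181, sR=60/337; mL=15540/60997, mR=750/60997; mL+mR=90/337 → advance +1; mR−mL=-14790/60997 → turn -1·90°
n=1: pose=(-5,-2,S); sL=3/16, sR=15/113; mL=579/3616, mR=141/3616; mL+mR=45/226 → advance +1; mR−mL=-219/1808 → turn -1·90°
n=2: pose=(-5,-3,W); sL=12/97, sR=60/317; mL=4812/30749, mR=3918/30749; mL+mR=90/317 → advance +1; mR−mL=-894/30749 → turn -1·90°
n=3: pose=(-6,-3,N); sL=30/173, sR=30/101; mL=4110/17473, mR=3675/17473; mL+mR=45/101 → advance +1; mR−mL=-435/17473 → turn -1·90°

0 60/181 60/337 15540/60997 750/60997 -6 -2 E
1 3/16 15/113 579/3616 141/3616 -5 -2 S
2 12/97 60/317 4812/30749 3918/30749 -5 -3 W
3 30/173 30/101 4110/17473 3675/17473 -6 -3 N
final -6 -2 E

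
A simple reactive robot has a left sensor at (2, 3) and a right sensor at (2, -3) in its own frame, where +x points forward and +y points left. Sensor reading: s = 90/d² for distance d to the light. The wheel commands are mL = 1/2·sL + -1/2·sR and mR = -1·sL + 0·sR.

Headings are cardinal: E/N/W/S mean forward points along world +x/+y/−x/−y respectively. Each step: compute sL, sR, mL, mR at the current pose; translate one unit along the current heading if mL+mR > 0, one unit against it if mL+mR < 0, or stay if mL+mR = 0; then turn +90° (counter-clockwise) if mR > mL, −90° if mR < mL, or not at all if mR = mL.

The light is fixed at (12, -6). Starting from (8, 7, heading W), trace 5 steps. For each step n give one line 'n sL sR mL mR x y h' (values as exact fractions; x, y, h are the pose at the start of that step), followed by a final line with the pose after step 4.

n=0: pose=(8,7,W); sL=45/68, sR=45/146; mL=1755/9928, mR=-45/68; mL+mR=-4815/9928 → advance -1; mR−mL=-8325/9928 → turn -1·90°
n=1: pose=(9,7,N); sL=10/29, sR=2/5; mL=-4/145, mR=-10/29; mL+mR=-54/145 → advance -1; mR−mL=-46/145 → turn -1·90°
n=2: pose=(9,6,E); sL=45/113, sR=45/41; mL=-1620/4633, mR=-45/113; mL+mR=-3465/4633 → advance -1; mR−mL=-225/4633 → turn -1·90°
n=3: pose=(8,6,S); sL=90/101, sR=90/149; mL=2160/15049, mR=-90/101; mL+mR=-11250/15049 → advance -1; mR−mL=-15570/15049 → turn -1·90°
n=4: pose=(8,7,W); sL=45/68, sR=45/146; mL=1755/9928, mR=-45/68; mL+mR=-4815/9928 → advance -1; mR−mL=-8325/9928 → turn -1·90°

0 45/68 45/146 1755/9928 -45/68 8 7 W
1 10/29 2/5 -4/145 -10/29 9 7 N
2 45/113 45/41 -1620/4633 -45/113 9 6 E
3 90/101 90/149 2160/15049 -90/101 8 6 S
4 45/68 45/146 1755/9928 -45/68 8 7 W
final 9 7 N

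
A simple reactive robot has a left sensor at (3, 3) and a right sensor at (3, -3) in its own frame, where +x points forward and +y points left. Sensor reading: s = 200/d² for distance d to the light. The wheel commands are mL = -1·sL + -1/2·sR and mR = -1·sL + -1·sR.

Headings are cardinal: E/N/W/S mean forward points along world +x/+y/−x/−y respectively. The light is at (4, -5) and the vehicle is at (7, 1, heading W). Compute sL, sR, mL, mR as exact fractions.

left sensor world pos  = (4, -2); dL² = 9
right sensor world pos = (4, 4); dR² = 81
sL = 200/9 = 200/9
sR = 200/81 = 200/81
mL = -1·sL + -1/2·sR = -1900/81
mR = -1·sL + -1·sR = -2000/81

200/9 200/81 -1900/81 -2000/81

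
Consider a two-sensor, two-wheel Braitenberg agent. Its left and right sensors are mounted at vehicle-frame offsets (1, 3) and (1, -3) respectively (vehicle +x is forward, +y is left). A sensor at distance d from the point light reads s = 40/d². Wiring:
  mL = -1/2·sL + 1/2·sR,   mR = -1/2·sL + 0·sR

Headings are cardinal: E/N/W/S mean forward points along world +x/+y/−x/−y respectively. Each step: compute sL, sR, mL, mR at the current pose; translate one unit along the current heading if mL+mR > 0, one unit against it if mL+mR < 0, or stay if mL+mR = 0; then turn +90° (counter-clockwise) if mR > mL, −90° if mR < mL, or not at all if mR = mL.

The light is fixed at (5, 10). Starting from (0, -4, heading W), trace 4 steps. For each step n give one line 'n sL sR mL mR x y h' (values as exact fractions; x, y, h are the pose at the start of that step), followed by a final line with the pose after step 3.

n=0: pose=(0,-4,W); sL=8/65, sR=40/157; mL=672/10205, mR=-4/65; mL+mR=44/10205 → advance +1; mR−mL=-20/157 → turn -1·90°
n=1: pose=(-1,-4,N); sL=4/25, sR=20/89; mL=72/2225, mR=-2/25; mL+mR=-106/2225 → advance -1; mR−mL=-10/89 → turn -1·90°
n=2: pose=(-1,-5,E); sL=40/169, sR=40/349; mL=-3600/58981, mR=-20/169; mL+mR=-10580/58981 → advance -1; mR−mL=-20/349 → turn -1·90°
n=3: pose=(-2,-5,S); sL=5/34, sR=10/89; mL=-105/6052, mR=-5/68; mL+mR=-275/3026 → advance -1; mR−mL=-5/89 → turn -1·90°

0 8/65 40/157 672/10205 -4/65 0 -4 W
1 4/25 20/89 72/2225 -2/25 -1 -4 N
2 40/169 40/349 -3600/58981 -20/169 -1 -5 E
3 5/34 10/89 -105/6052 -5/68 -2 -5 S
final -2 -4 W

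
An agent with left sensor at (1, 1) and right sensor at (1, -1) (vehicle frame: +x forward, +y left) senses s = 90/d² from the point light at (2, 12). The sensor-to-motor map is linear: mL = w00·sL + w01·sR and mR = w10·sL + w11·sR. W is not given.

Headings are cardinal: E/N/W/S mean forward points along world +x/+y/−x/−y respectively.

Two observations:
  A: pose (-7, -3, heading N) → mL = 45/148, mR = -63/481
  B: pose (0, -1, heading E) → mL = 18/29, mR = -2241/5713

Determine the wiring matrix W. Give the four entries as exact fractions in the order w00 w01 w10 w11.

1 0 -1 1/2

obs A: pose=(-7,-3,N) → sL=45/148, sR=9/26, mL=45/148, mR=-63/481
obs B: pose=(0,-1,E) → sL=18/29, sR=90/197, mL=18/29, mR=-2241/5713
sensor matrix S = [[45/148, 9/26], [18/29, 90/197]]; det S = -417393/5495906
solve [mL_A; mL_B] = S·[w00; w01] and [mR_A; mR_B] = S·[w10; w11]:
  w00 = 1, w01 = 0, w10 = -1, w11 = 1/2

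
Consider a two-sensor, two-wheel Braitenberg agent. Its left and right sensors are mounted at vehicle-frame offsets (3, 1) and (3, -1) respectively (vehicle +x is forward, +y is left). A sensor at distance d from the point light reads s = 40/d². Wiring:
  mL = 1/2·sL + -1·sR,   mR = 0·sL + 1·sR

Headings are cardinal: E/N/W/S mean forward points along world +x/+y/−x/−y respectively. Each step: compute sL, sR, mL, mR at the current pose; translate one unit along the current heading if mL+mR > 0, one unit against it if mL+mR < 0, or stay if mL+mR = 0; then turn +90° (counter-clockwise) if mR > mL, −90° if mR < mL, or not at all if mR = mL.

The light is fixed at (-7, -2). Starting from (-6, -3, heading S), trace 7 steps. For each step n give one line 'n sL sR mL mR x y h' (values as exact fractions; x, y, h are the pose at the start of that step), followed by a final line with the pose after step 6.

0 2 5/2 -3/2 5/2 -6 -3 S
1 40/17 8/5 -36/85 8/5 -6 -4 E
2 20 4 6 4 -5 -4 N
3 8/5 40/29 -84/145 40/29 -5 -3 E
4 5 2 1/2 2 -4 -3 N
5 40 40 -20 40 -4 -2 W
6 20/9 4 -26/9 4 -5 -2 S
final -5 -3 E

n=0: pose=(-6,-3,S); sL=2, sR=5/2; mL=-3/2, mR=5/2; mL+mR=1 → advance +1; mR−mL=4 → turn +1·90°
n=1: pose=(-6,-4,E); sL=40/17, sR=8/5; mL=-36/85, mR=8/5; mL+mR=20/17 → advance +1; mR−mL=172/85 → turn +1·90°
n=2: pose=(-5,-4,N); sL=20, sR=4; mL=6, mR=4; mL+mR=10 → advance +1; mR−mL=-2 → turn -1·90°
n=3: pose=(-5,-3,E); sL=8/5, sR=40/29; mL=-84/145, mR=40/29; mL+mR=4/5 → advance +1; mR−mL=284/145 → turn +1·90°
n=4: pose=(-4,-3,N); sL=5, sR=2; mL=1/2, mR=2; mL+mR=5/2 → advance +1; mR−mL=3/2 → turn +1·90°
n=5: pose=(-4,-2,W); sL=40, sR=40; mL=-20, mR=40; mL+mR=20 → advance +1; mR−mL=60 → turn +1·90°
n=6: pose=(-5,-2,S); sL=20/9, sR=4; mL=-26/9, mR=4; mL+mR=10/9 → advance +1; mR−mL=62/9 → turn +1·90°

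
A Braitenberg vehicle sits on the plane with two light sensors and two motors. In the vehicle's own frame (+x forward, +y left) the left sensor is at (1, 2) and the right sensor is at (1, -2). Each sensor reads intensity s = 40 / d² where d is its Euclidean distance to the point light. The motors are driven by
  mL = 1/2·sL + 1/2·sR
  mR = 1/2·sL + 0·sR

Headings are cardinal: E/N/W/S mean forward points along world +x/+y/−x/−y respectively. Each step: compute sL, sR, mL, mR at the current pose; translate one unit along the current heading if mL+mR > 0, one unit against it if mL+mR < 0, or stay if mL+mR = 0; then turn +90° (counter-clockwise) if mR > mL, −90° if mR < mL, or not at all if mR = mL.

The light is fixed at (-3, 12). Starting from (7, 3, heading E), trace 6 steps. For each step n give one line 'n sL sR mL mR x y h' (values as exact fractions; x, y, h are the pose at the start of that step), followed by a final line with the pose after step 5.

n=0: pose=(7,3,E); sL=4/17, sR=20/121; mL=412/2057, mR=2/17; mL+mR=654/2057 → advance +1; mR−mL=-10/121 → turn -1·90°
n=1: pose=(8,3,S); sL=40/269, sR=40/181; mL=9000/48689, mR=20/269; mL+mR=12620/48689 → advance +1; mR−mL=-20/181 → turn -1·90°
n=2: pose=(8,2,W); sL=10/61, sR=10/41; mL=510/2501, mR=5/61; mL+mR=715/2501 → advance +1; mR−mL=-5/41 → turn -1·90°
n=3: pose=(7,2,N); sL=8/29, sR=8/45; mL=296/1305, mR=4/29; mL+mR=476/1305 → advance +1; mR−mL=-4/45 → turn -1·90°
n=4: pose=(7,3,E); sL=4/17, sR=20/121; mL=412/2057, mR=2/17; mL+mR=654/2057 → advance +1; mR−mL=-10/121 → turn -1·90°
n=5: pose=(8,3,S); sL=40/269, sR=40/181; mL=9000/48689, mR=20/269; mL+mR=12620/48689 → advance +1; mR−mL=-20/181 → turn -1·90°

0 4/17 20/121 412/2057 2/17 7 3 E
1 40/269 40/181 9000/48689 20/269 8 3 S
2 10/61 10/41 510/2501 5/61 8 2 W
3 8/29 8/45 296/1305 4/29 7 2 N
4 4/17 20/121 412/2057 2/17 7 3 E
5 40/269 40/181 9000/48689 20/269 8 3 S
final 8 2 W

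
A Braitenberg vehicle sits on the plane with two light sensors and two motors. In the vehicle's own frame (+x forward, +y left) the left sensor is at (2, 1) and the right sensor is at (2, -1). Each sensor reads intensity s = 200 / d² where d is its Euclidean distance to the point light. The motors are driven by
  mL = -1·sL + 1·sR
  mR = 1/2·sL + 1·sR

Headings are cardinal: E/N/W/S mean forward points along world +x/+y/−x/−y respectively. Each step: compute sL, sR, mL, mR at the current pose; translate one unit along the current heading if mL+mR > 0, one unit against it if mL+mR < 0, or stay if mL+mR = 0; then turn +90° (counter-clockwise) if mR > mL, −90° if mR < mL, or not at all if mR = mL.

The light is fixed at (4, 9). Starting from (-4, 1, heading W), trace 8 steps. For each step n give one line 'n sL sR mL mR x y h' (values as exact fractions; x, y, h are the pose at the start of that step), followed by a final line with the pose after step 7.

n=0: pose=(-4,1,W); sL=200/181, sR=200/149; mL=6400/26969, mR=51100/26969; mL+mR=57500/26969 → advance +1; mR−mL=300/181 → turn +1·90°
n=1: pose=(-5,1,S); sL=50/41, sR=1; mL=-9/41, mR=66/41; mL+mR=57/41 → advance +1; mR−mL=75/41 → turn +1·90°
n=2: pose=(-5,0,E); sL=200/113, sR=200/149; mL=-7200/16837, mR=37500/16837; mL+mR=30300/16837 → advance +1; mR−mL=300/113 → turn +1·90°
n=3: pose=(-4,0,N); sL=20/13, sR=100/49; mL=320/637, mR=1790/637; mL+mR=2110/637 → advance +1; mR−mL=30/13 → turn +1·90°
n=4: pose=(-4,1,W); sL=200/181, sR=200/149; mL=6400/26969, mR=51100/26969; mL+mR=57500/26969 → advance +1; mR−mL=300/181 → turn +1·90°
n=5: pose=(-5,1,S); sL=50/41, sR=1; mL=-9/41, mR=66/41; mL+mR=57/41 → advance +1; mR−mL=75/41 → turn +1·90°
n=6: pose=(-5,0,E); sL=200/113, sR=200/149; mL=-7200/16837, mR=37500/16837; mL+mR=30300/16837 → advance +1; mR−mL=300/113 → turn +1·90°
n=7: pose=(-4,0,N); sL=20/13, sR=100/49; mL=320/637, mR=1790/637; mL+mR=2110/637 → advance +1; mR−mL=30/13 → turn +1·90°

0 200/181 200/149 6400/26969 51100/26969 -4 1 W
1 50/41 1 -9/41 66/41 -5 1 S
2 200/113 200/149 -7200/16837 37500/16837 -5 0 E
3 20/13 100/49 320/637 1790/637 -4 0 N
4 200/181 200/149 6400/26969 51100/26969 -4 1 W
5 50/41 1 -9/41 66/41 -5 1 S
6 200/113 200/149 -7200/16837 37500/16837 -5 0 E
7 20/13 100/49 320/637 1790/637 -4 0 N
final -4 1 W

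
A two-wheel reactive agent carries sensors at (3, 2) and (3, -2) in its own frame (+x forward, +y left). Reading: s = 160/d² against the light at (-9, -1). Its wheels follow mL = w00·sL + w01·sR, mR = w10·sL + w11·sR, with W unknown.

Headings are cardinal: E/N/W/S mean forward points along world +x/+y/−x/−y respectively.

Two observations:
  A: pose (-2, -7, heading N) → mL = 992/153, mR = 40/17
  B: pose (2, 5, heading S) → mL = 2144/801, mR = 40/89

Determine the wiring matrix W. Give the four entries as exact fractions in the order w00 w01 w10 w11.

1 1 1/2 0

obs A: pose=(-2,-7,N) → sL=80/17, sR=16/9, mL=992/153, mR=40/17
obs B: pose=(2,5,S) → sL=80/89, sR=16/9, mL=2144/801, mR=40/89
sensor matrix S = [[80/17, 16/9], [80/89, 16/9]]; det S = 10240/1513
solve [mL_A; mL_B] = S·[w00; w01] and [mR_A; mR_B] = S·[w10; w11]:
  w00 = 1, w01 = 1, w10 = 1/2, w11 = 0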